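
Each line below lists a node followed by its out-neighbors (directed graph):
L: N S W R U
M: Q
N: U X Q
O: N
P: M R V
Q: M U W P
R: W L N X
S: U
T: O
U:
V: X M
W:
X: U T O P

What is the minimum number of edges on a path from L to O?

Level 0: L
Level 1: N, R, S, U, W
Level 2: Q, X
Level 3: M, O, P, T
Level 4: V
O first appears at level 3.

3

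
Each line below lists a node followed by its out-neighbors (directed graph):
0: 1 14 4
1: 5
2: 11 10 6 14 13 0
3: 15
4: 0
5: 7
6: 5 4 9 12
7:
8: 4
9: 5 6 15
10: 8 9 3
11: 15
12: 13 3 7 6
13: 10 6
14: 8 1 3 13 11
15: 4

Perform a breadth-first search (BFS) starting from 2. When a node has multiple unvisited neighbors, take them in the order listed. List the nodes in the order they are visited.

Visit 2; enqueue 11, 10, 6, 14, 13, 0 → queue [11, 10, 6, 14, 13, 0]
Visit 11; enqueue 15 → queue [10, 6, 14, 13, 0, 15]
Visit 10; enqueue 8, 9, 3 → queue [6, 14, 13, 0, 15, 8, 9, 3]
Visit 6; enqueue 5, 4, 12 → queue [14, 13, 0, 15, 8, 9, 3, 5, 4, 12]
Visit 14; enqueue 1 → queue [13, 0, 15, 8, 9, 3, 5, 4, 12, 1]
Visit 13 → queue [0, 15, 8, 9, 3, 5, 4, 12, 1]
Visit 0 → queue [15, 8, 9, 3, 5, 4, 12, 1]
Visit 15 → queue [8, 9, 3, 5, 4, 12, 1]
Visit 8 → queue [9, 3, 5, 4, 12, 1]
Visit 9 → queue [3, 5, 4, 12, 1]
Visit 3 → queue [5, 4, 12, 1]
Visit 5; enqueue 7 → queue [4, 12, 1, 7]
Visit 4 → queue [12, 1, 7]
Visit 12 → queue [1, 7]
Visit 1 → queue [7]
Visit 7 → queue []

2 11 10 6 14 13 0 15 8 9 3 5 4 12 1 7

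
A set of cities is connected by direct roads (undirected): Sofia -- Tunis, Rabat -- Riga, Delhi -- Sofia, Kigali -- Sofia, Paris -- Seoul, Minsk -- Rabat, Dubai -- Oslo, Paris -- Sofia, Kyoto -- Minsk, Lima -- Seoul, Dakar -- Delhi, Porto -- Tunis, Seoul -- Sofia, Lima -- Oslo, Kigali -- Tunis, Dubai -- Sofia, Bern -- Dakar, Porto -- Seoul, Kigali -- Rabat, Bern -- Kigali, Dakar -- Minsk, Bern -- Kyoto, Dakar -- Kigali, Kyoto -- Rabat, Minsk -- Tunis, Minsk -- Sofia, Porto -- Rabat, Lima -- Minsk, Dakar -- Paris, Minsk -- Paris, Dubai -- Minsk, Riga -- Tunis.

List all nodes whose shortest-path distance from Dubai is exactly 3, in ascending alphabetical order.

Bern, Porto, Riga

Level 0: Dubai
Level 1: Minsk, Oslo, Sofia
Level 2: Dakar, Delhi, Kigali, Kyoto, Lima, Paris, Rabat, Seoul, Tunis
Level 3: Bern, Porto, Riga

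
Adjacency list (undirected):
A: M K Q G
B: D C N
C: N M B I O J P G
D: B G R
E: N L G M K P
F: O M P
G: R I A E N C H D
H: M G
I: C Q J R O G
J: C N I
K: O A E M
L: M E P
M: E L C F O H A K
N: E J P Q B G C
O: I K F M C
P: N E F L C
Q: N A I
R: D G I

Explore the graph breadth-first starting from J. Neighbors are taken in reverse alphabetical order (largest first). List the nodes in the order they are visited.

J → N → I → C → Q → P → G → E → B → R → O → M → A → L → F → H → D → K

Visit J; enqueue N, I, C → queue [N, I, C]
Visit N; enqueue Q, P, G, E, B → queue [I, C, Q, P, G, E, B]
Visit I; enqueue R, O → queue [C, Q, P, G, E, B, R, O]
Visit C; enqueue M → queue [Q, P, G, E, B, R, O, M]
Visit Q; enqueue A → queue [P, G, E, B, R, O, M, A]
Visit P; enqueue L, F → queue [G, E, B, R, O, M, A, L, F]
Visit G; enqueue H, D → queue [E, B, R, O, M, A, L, F, H, D]
Visit E; enqueue K → queue [B, R, O, M, A, L, F, H, D, K]
Visit B → queue [R, O, M, A, L, F, H, D, K]
Visit R → queue [O, M, A, L, F, H, D, K]
Visit O → queue [M, A, L, F, H, D, K]
Visit M → queue [A, L, F, H, D, K]
Visit A → queue [L, F, H, D, K]
Visit L → queue [F, H, D, K]
Visit F → queue [H, D, K]
Visit H → queue [D, K]
Visit D → queue [K]
Visit K → queue []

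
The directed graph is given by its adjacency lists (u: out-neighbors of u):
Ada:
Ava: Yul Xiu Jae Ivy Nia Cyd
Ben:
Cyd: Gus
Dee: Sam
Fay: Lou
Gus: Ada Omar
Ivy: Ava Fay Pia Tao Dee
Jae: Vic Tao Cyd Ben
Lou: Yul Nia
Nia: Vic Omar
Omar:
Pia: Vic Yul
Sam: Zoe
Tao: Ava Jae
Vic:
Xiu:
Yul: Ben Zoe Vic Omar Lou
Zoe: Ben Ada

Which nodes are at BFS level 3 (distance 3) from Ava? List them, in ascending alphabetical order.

Level 0: Ava
Level 1: Cyd, Ivy, Jae, Nia, Xiu, Yul
Level 2: Ben, Dee, Fay, Gus, Lou, Omar, Pia, Tao, Vic, Zoe
Level 3: Ada, Sam

Ada, Sam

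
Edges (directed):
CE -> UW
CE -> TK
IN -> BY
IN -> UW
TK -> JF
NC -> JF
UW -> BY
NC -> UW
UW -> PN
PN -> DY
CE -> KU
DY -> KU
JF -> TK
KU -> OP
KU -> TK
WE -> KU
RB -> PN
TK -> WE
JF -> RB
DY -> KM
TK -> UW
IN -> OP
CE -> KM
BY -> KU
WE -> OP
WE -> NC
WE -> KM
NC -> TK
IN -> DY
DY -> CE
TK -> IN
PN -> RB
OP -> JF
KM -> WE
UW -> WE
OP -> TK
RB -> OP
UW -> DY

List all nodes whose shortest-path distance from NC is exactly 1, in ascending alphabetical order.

Level 0: NC
Level 1: JF, TK, UW
Level 2: BY, DY, IN, PN, RB, WE
Level 3: CE, KM, KU, OP

JF, TK, UW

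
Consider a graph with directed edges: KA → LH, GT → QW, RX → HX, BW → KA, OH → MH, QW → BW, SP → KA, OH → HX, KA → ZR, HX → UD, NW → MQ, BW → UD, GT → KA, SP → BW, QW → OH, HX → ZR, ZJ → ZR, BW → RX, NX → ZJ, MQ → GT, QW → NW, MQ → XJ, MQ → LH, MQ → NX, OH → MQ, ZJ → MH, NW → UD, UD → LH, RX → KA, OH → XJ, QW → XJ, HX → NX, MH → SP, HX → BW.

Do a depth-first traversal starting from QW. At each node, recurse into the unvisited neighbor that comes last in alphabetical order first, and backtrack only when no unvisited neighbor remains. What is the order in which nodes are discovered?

Visit QW
QW → XJ
QW → OH
OH → MQ
MQ → NX
NX → ZJ
ZJ → ZR
ZJ → MH
MH → SP
SP → KA
KA → LH
SP → BW
BW → UD
BW → RX
RX → HX
MQ → GT
QW → NW

QW, XJ, OH, MQ, NX, ZJ, ZR, MH, SP, KA, LH, BW, UD, RX, HX, GT, NW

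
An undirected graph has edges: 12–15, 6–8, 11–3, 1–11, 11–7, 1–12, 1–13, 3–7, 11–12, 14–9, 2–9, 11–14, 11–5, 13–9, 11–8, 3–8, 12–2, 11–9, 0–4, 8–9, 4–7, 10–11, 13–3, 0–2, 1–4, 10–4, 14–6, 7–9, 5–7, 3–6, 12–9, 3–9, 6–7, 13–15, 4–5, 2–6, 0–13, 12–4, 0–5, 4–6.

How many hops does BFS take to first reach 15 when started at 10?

3

Level 0: 10
Level 1: 4, 11
Level 2: 0, 1, 3, 5, 6, 7, 8, 9, 12, 14
Level 3: 2, 13, 15
15 first appears at level 3.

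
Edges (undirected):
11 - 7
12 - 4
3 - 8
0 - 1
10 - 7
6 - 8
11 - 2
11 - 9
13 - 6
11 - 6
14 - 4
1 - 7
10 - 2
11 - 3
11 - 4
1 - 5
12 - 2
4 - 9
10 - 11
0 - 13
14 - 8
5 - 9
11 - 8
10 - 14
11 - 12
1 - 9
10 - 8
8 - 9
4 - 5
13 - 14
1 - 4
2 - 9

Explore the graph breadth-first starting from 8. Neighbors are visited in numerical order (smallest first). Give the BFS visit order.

Visit 8; enqueue 3, 6, 9, 10, 11, 14 → queue [3, 6, 9, 10, 11, 14]
Visit 3 → queue [6, 9, 10, 11, 14]
Visit 6; enqueue 13 → queue [9, 10, 11, 14, 13]
Visit 9; enqueue 1, 2, 4, 5 → queue [10, 11, 14, 13, 1, 2, 4, 5]
Visit 10; enqueue 7 → queue [11, 14, 13, 1, 2, 4, 5, 7]
Visit 11; enqueue 12 → queue [14, 13, 1, 2, 4, 5, 7, 12]
Visit 14 → queue [13, 1, 2, 4, 5, 7, 12]
Visit 13; enqueue 0 → queue [1, 2, 4, 5, 7, 12, 0]
Visit 1 → queue [2, 4, 5, 7, 12, 0]
Visit 2 → queue [4, 5, 7, 12, 0]
Visit 4 → queue [5, 7, 12, 0]
Visit 5 → queue [7, 12, 0]
Visit 7 → queue [12, 0]
Visit 12 → queue [0]
Visit 0 → queue []

8, 3, 6, 9, 10, 11, 14, 13, 1, 2, 4, 5, 7, 12, 0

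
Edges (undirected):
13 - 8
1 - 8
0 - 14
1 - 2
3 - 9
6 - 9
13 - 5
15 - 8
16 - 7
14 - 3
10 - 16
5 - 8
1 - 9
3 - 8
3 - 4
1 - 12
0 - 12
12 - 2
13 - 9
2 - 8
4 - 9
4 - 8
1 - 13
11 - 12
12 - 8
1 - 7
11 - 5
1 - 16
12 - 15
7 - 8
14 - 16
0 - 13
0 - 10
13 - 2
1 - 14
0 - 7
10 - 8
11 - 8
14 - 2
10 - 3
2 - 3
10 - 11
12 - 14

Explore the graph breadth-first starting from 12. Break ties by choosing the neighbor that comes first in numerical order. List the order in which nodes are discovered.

12 -> 0 -> 1 -> 2 -> 8 -> 11 -> 14 -> 15 -> 7 -> 10 -> 13 -> 9 -> 16 -> 3 -> 4 -> 5 -> 6

Visit 12; enqueue 0, 1, 2, 8, 11, 14, 15 → queue [0, 1, 2, 8, 11, 14, 15]
Visit 0; enqueue 7, 10, 13 → queue [1, 2, 8, 11, 14, 15, 7, 10, 13]
Visit 1; enqueue 9, 16 → queue [2, 8, 11, 14, 15, 7, 10, 13, 9, 16]
Visit 2; enqueue 3 → queue [8, 11, 14, 15, 7, 10, 13, 9, 16, 3]
Visit 8; enqueue 4, 5 → queue [11, 14, 15, 7, 10, 13, 9, 16, 3, 4, 5]
Visit 11 → queue [14, 15, 7, 10, 13, 9, 16, 3, 4, 5]
Visit 14 → queue [15, 7, 10, 13, 9, 16, 3, 4, 5]
Visit 15 → queue [7, 10, 13, 9, 16, 3, 4, 5]
Visit 7 → queue [10, 13, 9, 16, 3, 4, 5]
Visit 10 → queue [13, 9, 16, 3, 4, 5]
Visit 13 → queue [9, 16, 3, 4, 5]
Visit 9; enqueue 6 → queue [16, 3, 4, 5, 6]
Visit 16 → queue [3, 4, 5, 6]
Visit 3 → queue [4, 5, 6]
Visit 4 → queue [5, 6]
Visit 5 → queue [6]
Visit 6 → queue []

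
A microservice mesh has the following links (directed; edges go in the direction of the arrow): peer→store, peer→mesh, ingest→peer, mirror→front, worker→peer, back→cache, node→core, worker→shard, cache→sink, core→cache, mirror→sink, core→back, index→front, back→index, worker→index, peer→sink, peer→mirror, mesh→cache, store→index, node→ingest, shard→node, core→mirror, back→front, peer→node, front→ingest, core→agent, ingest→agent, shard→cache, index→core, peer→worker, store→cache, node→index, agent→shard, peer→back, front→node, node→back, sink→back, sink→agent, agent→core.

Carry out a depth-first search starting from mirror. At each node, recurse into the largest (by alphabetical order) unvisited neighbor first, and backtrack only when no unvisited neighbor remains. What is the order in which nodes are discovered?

Visit mirror
mirror → sink
sink → back
back → index
index → front
front → node
node → ingest
ingest → peer
peer → worker
worker → shard
shard → cache
peer → store
peer → mesh
ingest → agent
agent → core

mirror, sink, back, index, front, node, ingest, peer, worker, shard, cache, store, mesh, agent, core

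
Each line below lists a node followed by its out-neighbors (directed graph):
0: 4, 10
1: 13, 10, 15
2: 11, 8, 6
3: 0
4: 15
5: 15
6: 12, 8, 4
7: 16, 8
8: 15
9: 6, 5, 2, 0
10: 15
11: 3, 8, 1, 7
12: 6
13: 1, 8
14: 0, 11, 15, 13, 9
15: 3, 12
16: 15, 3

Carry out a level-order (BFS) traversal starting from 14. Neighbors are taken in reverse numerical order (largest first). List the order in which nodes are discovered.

14 -> 15 -> 13 -> 11 -> 9 -> 0 -> 12 -> 3 -> 8 -> 1 -> 7 -> 6 -> 5 -> 2 -> 10 -> 4 -> 16

Visit 14; enqueue 15, 13, 11, 9, 0 → queue [15, 13, 11, 9, 0]
Visit 15; enqueue 12, 3 → queue [13, 11, 9, 0, 12, 3]
Visit 13; enqueue 8, 1 → queue [11, 9, 0, 12, 3, 8, 1]
Visit 11; enqueue 7 → queue [9, 0, 12, 3, 8, 1, 7]
Visit 9; enqueue 6, 5, 2 → queue [0, 12, 3, 8, 1, 7, 6, 5, 2]
Visit 0; enqueue 10, 4 → queue [12, 3, 8, 1, 7, 6, 5, 2, 10, 4]
Visit 12 → queue [3, 8, 1, 7, 6, 5, 2, 10, 4]
Visit 3 → queue [8, 1, 7, 6, 5, 2, 10, 4]
Visit 8 → queue [1, 7, 6, 5, 2, 10, 4]
Visit 1 → queue [7, 6, 5, 2, 10, 4]
Visit 7; enqueue 16 → queue [6, 5, 2, 10, 4, 16]
Visit 6 → queue [5, 2, 10, 4, 16]
Visit 5 → queue [2, 10, 4, 16]
Visit 2 → queue [10, 4, 16]
Visit 10 → queue [4, 16]
Visit 4 → queue [16]
Visit 16 → queue []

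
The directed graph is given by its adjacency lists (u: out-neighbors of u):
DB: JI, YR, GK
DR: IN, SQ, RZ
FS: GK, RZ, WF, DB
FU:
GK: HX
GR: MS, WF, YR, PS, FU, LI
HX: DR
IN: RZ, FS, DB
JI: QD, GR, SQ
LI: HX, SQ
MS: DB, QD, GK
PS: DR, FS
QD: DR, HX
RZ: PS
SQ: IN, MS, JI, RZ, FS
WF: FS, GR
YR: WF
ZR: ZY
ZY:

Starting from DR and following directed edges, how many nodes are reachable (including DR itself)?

BFS from DR visits: DR, IN, RZ, SQ, DB, FS, PS, JI, MS, GK, YR, WF, GR, QD, HX, FU, LI
Reachable nodes: 17 of 19 total.

17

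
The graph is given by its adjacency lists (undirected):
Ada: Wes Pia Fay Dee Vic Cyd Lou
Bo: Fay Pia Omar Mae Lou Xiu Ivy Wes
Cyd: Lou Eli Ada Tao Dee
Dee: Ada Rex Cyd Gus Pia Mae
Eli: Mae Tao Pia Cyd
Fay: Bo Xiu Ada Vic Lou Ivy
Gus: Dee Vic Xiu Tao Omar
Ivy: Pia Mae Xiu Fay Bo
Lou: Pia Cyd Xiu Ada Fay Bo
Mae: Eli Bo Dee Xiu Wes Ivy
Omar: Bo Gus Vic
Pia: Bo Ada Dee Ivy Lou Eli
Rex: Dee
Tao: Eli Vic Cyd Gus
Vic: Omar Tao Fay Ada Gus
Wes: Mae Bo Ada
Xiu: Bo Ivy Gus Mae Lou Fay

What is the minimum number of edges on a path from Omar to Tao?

2

Level 0: Omar
Level 1: Bo, Gus, Vic
Level 2: Ada, Dee, Fay, Ivy, Lou, Mae, Pia, Tao, Wes, Xiu
Level 3: Cyd, Eli, Rex
Tao first appears at level 2.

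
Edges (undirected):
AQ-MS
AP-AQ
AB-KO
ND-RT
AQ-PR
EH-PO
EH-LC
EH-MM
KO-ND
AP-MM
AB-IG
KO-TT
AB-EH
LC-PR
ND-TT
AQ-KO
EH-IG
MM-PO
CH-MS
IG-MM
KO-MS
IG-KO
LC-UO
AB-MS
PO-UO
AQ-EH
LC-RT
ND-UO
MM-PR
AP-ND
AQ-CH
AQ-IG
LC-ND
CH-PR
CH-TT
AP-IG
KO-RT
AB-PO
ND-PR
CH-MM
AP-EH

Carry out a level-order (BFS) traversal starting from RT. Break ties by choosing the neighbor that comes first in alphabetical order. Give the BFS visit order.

Visit RT; enqueue KO, LC, ND → queue [KO, LC, ND]
Visit KO; enqueue AB, AQ, IG, MS, TT → queue [LC, ND, AB, AQ, IG, MS, TT]
Visit LC; enqueue EH, PR, UO → queue [ND, AB, AQ, IG, MS, TT, EH, PR, UO]
Visit ND; enqueue AP → queue [AB, AQ, IG, MS, TT, EH, PR, UO, AP]
Visit AB; enqueue PO → queue [AQ, IG, MS, TT, EH, PR, UO, AP, PO]
Visit AQ; enqueue CH → queue [IG, MS, TT, EH, PR, UO, AP, PO, CH]
Visit IG; enqueue MM → queue [MS, TT, EH, PR, UO, AP, PO, CH, MM]
Visit MS → queue [TT, EH, PR, UO, AP, PO, CH, MM]
Visit TT → queue [EH, PR, UO, AP, PO, CH, MM]
Visit EH → queue [PR, UO, AP, PO, CH, MM]
Visit PR → queue [UO, AP, PO, CH, MM]
Visit UO → queue [AP, PO, CH, MM]
Visit AP → queue [PO, CH, MM]
Visit PO → queue [CH, MM]
Visit CH → queue [MM]
Visit MM → queue []

RT, KO, LC, ND, AB, AQ, IG, MS, TT, EH, PR, UO, AP, PO, CH, MM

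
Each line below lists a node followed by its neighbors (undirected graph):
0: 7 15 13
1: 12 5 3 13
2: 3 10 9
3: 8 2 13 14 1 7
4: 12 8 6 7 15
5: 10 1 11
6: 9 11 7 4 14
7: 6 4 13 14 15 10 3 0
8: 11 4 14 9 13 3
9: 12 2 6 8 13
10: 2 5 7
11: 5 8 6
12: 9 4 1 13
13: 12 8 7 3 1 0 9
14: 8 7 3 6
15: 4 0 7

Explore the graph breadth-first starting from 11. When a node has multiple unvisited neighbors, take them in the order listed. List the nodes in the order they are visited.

11, 5, 8, 6, 10, 1, 4, 14, 9, 13, 3, 7, 2, 12, 15, 0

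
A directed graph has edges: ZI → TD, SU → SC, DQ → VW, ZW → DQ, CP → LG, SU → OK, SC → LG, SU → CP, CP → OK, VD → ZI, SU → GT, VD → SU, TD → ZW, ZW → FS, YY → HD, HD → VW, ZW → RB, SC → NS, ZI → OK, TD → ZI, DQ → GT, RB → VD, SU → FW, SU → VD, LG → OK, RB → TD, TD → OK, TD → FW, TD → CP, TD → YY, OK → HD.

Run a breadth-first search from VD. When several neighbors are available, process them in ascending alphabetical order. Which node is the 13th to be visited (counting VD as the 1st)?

YY

Visit VD; enqueue SU, ZI → queue [SU, ZI]
Visit SU; enqueue CP, FW, GT, OK, SC → queue [ZI, CP, FW, GT, OK, SC]
Visit ZI; enqueue TD → queue [CP, FW, GT, OK, SC, TD]
Visit CP; enqueue LG → queue [FW, GT, OK, SC, TD, LG]
Visit FW → queue [GT, OK, SC, TD, LG]
Visit GT → queue [OK, SC, TD, LG]
Visit OK; enqueue HD → queue [SC, TD, LG, HD]
Visit SC; enqueue NS → queue [TD, LG, HD, NS]
Visit TD; enqueue YY, ZW → queue [LG, HD, NS, YY, ZW]
Visit LG → queue [HD, NS, YY, ZW]
Visit HD; enqueue VW → queue [NS, YY, ZW, VW]
Visit NS → queue [YY, ZW, VW]
Visit YY → queue [ZW, VW]
Visit ZW; enqueue DQ, FS, RB → queue [VW, DQ, FS, RB]
Visit VW → queue [DQ, FS, RB]
Visit DQ → queue [FS, RB]
Visit FS → queue [RB]
Visit RB → queue []

Visit order: VD, SU, ZI, CP, FW, GT, OK, SC, TD, LG, HD, NS, YY, ZW, VW, DQ, FS, RB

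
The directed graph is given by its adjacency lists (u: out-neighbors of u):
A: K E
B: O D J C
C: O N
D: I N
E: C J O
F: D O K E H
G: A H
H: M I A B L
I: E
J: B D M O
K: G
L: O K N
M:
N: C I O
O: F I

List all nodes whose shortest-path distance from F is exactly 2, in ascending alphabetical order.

Level 0: F
Level 1: D, E, H, K, O
Level 2: A, B, C, G, I, J, L, M, N

A, B, C, G, I, J, L, M, N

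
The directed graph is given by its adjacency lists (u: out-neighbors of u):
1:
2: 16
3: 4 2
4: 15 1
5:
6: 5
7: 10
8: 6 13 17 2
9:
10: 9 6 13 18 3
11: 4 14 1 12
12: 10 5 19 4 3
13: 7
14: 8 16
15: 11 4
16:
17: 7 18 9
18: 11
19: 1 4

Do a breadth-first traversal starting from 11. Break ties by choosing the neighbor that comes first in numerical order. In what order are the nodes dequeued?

11, 1, 4, 12, 14, 15, 3, 5, 10, 19, 8, 16, 2, 6, 9, 13, 18, 17, 7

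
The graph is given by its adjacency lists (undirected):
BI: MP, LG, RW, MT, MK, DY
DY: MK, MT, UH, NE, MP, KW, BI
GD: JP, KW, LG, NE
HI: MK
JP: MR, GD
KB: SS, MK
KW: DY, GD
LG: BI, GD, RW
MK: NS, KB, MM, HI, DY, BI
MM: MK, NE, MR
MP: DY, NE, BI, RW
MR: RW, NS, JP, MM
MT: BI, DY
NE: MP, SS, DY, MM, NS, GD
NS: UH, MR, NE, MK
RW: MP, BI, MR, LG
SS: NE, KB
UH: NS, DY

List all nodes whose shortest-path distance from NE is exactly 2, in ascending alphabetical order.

BI, JP, KB, KW, LG, MK, MR, MT, RW, UH

Level 0: NE
Level 1: DY, GD, MM, MP, NS, SS
Level 2: BI, JP, KB, KW, LG, MK, MR, MT, RW, UH
Level 3: HI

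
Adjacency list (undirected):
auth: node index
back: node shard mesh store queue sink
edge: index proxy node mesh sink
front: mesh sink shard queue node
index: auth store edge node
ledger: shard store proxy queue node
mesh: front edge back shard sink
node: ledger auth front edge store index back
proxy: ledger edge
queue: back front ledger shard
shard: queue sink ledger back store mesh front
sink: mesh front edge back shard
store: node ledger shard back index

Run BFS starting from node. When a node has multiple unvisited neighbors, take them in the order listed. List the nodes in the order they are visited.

node → ledger → auth → front → edge → store → index → back → shard → proxy → queue → mesh → sink

Visit node; enqueue ledger, auth, front, edge, store, index, back → queue [ledger, auth, front, edge, store, index, back]
Visit ledger; enqueue shard, proxy, queue → queue [auth, front, edge, store, index, back, shard, proxy, queue]
Visit auth → queue [front, edge, store, index, back, shard, proxy, queue]
Visit front; enqueue mesh, sink → queue [edge, store, index, back, shard, proxy, queue, mesh, sink]
Visit edge → queue [store, index, back, shard, proxy, queue, mesh, sink]
Visit store → queue [index, back, shard, proxy, queue, mesh, sink]
Visit index → queue [back, shard, proxy, queue, mesh, sink]
Visit back → queue [shard, proxy, queue, mesh, sink]
Visit shard → queue [proxy, queue, mesh, sink]
Visit proxy → queue [queue, mesh, sink]
Visit queue → queue [mesh, sink]
Visit mesh → queue [sink]
Visit sink → queue []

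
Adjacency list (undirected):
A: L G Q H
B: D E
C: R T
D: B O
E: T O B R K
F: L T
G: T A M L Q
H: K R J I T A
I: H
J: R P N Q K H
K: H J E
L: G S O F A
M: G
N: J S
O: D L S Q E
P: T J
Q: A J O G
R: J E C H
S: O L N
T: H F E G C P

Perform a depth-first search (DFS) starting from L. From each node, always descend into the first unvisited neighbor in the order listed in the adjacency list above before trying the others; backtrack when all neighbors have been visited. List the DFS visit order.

L G T H K J R E O D B S N Q A C P I F M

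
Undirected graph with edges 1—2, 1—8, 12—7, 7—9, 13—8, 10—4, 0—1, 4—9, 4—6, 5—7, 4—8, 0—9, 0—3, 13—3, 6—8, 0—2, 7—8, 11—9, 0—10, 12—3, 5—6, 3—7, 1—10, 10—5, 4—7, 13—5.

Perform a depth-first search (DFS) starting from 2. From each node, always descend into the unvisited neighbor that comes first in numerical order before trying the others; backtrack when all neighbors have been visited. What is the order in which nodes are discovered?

Visit 2
2 → 0
0 → 1
1 → 8
8 → 4
4 → 6
6 → 5
5 → 7
7 → 3
3 → 12
3 → 13
7 → 9
9 → 11
5 → 10

2, 0, 1, 8, 4, 6, 5, 7, 3, 12, 13, 9, 11, 10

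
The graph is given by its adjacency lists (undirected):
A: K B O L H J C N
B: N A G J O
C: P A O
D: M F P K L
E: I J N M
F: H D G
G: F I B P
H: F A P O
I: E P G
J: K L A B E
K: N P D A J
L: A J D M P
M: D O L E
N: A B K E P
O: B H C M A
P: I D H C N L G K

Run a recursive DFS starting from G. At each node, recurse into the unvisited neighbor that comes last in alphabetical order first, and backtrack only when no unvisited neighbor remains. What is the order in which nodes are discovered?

G → P → N → K → J → L → M → O → H → F → D → A → C → B → E → I

Visit G
G → P
P → N
N → K
K → J
J → L
L → M
M → O
O → H
H → F
F → D
H → A
A → C
A → B
M → E
E → I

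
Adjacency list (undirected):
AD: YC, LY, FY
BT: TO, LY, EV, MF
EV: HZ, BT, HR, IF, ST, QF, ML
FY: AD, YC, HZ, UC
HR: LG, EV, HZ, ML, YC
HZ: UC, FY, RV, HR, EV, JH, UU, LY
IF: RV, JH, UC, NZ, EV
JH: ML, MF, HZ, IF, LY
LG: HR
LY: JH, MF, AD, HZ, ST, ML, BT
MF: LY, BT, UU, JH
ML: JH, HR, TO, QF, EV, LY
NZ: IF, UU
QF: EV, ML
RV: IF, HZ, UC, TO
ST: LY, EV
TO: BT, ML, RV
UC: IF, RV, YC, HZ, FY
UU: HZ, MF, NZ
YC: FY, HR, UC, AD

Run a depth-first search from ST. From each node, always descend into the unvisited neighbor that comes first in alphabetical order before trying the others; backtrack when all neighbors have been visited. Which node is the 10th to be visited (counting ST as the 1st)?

ML

Visit ST
ST → EV
EV → BT
BT → LY
LY → AD
AD → FY
FY → HZ
HZ → HR
HR → LG
HR → ML
ML → JH
JH → IF
IF → NZ
NZ → UU
UU → MF
IF → RV
RV → TO
RV → UC
UC → YC
ML → QF

Visit order: ST, EV, BT, LY, AD, FY, HZ, HR, LG, ML, JH, IF, NZ, UU, MF, RV, TO, UC, YC, QF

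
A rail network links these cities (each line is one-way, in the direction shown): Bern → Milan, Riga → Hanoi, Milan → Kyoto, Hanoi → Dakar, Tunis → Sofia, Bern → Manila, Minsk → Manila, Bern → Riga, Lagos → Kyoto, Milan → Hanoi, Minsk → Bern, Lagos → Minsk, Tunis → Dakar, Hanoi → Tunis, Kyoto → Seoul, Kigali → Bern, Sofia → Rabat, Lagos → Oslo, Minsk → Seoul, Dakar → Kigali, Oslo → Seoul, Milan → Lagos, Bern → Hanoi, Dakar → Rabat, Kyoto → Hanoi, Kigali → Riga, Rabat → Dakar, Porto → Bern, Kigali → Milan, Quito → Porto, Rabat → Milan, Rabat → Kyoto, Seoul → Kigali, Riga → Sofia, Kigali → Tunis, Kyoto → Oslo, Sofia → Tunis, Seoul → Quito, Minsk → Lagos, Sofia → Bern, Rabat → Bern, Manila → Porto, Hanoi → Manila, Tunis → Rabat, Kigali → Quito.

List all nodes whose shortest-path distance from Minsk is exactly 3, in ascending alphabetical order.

Level 0: Minsk
Level 1: Bern, Lagos, Manila, Seoul
Level 2: Hanoi, Kigali, Kyoto, Milan, Oslo, Porto, Quito, Riga
Level 3: Dakar, Sofia, Tunis
Level 4: Rabat

Dakar, Sofia, Tunis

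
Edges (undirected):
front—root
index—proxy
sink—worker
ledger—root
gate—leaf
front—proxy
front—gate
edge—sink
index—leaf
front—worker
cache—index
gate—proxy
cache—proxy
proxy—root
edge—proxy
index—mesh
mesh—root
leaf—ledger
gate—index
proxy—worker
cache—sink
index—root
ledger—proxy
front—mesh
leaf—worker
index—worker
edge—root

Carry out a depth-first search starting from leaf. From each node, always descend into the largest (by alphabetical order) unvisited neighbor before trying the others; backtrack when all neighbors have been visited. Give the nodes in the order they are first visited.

leaf worker sink edge root proxy ledger index mesh front gate cache

Visit leaf
leaf → worker
worker → sink
sink → edge
edge → root
root → proxy
proxy → ledger
proxy → index
index → mesh
mesh → front
front → gate
index → cache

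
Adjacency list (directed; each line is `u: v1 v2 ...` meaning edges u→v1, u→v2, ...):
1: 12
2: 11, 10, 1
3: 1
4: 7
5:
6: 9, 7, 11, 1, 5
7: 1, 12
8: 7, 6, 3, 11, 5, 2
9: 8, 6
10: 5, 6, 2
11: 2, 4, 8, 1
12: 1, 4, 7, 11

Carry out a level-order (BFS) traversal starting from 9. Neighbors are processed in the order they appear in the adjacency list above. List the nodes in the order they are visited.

9, 8, 6, 7, 3, 11, 5, 2, 1, 12, 4, 10

Visit 9; enqueue 8, 6 → queue [8, 6]
Visit 8; enqueue 7, 3, 11, 5, 2 → queue [6, 7, 3, 11, 5, 2]
Visit 6; enqueue 1 → queue [7, 3, 11, 5, 2, 1]
Visit 7; enqueue 12 → queue [3, 11, 5, 2, 1, 12]
Visit 3 → queue [11, 5, 2, 1, 12]
Visit 11; enqueue 4 → queue [5, 2, 1, 12, 4]
Visit 5 → queue [2, 1, 12, 4]
Visit 2; enqueue 10 → queue [1, 12, 4, 10]
Visit 1 → queue [12, 4, 10]
Visit 12 → queue [4, 10]
Visit 4 → queue [10]
Visit 10 → queue []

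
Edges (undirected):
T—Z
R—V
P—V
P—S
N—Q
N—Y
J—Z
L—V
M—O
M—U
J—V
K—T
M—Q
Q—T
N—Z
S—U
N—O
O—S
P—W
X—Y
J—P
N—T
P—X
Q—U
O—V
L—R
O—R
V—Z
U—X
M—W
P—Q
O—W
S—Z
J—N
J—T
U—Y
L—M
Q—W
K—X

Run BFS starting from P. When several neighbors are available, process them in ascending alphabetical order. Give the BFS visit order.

P, J, Q, S, V, W, X, N, T, Z, M, U, O, L, R, K, Y

Visit P; enqueue J, Q, S, V, W, X → queue [J, Q, S, V, W, X]
Visit J; enqueue N, T, Z → queue [Q, S, V, W, X, N, T, Z]
Visit Q; enqueue M, U → queue [S, V, W, X, N, T, Z, M, U]
Visit S; enqueue O → queue [V, W, X, N, T, Z, M, U, O]
Visit V; enqueue L, R → queue [W, X, N, T, Z, M, U, O, L, R]
Visit W → queue [X, N, T, Z, M, U, O, L, R]
Visit X; enqueue K, Y → queue [N, T, Z, M, U, O, L, R, K, Y]
Visit N → queue [T, Z, M, U, O, L, R, K, Y]
Visit T → queue [Z, M, U, O, L, R, K, Y]
Visit Z → queue [M, U, O, L, R, K, Y]
Visit M → queue [U, O, L, R, K, Y]
Visit U → queue [O, L, R, K, Y]
Visit O → queue [L, R, K, Y]
Visit L → queue [R, K, Y]
Visit R → queue [K, Y]
Visit K → queue [Y]
Visit Y → queue []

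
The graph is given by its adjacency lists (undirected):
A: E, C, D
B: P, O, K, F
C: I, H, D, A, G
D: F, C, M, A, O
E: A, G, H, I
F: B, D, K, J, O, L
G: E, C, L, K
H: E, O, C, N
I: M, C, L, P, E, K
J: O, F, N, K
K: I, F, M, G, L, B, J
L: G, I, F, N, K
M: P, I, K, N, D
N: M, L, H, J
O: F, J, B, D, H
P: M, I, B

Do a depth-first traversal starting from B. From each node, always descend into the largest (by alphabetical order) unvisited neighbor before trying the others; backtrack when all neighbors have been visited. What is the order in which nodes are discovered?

B, P, M, N, L, K, J, O, H, E, I, C, G, D, F, A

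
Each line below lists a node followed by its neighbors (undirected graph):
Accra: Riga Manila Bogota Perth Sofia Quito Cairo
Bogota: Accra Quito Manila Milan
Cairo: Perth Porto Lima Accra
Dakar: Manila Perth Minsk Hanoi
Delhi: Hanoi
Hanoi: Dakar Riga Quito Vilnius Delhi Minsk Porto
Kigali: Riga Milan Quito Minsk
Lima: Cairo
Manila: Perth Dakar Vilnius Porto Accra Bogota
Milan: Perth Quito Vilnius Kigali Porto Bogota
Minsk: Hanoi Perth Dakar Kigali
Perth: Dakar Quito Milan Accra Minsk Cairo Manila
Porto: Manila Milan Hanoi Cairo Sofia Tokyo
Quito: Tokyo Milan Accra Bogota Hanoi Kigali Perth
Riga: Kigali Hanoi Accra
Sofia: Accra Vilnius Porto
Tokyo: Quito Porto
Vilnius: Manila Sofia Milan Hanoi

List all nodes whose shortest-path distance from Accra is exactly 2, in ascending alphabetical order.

Dakar, Hanoi, Kigali, Lima, Milan, Minsk, Porto, Tokyo, Vilnius

Level 0: Accra
Level 1: Bogota, Cairo, Manila, Perth, Quito, Riga, Sofia
Level 2: Dakar, Hanoi, Kigali, Lima, Milan, Minsk, Porto, Tokyo, Vilnius
Level 3: Delhi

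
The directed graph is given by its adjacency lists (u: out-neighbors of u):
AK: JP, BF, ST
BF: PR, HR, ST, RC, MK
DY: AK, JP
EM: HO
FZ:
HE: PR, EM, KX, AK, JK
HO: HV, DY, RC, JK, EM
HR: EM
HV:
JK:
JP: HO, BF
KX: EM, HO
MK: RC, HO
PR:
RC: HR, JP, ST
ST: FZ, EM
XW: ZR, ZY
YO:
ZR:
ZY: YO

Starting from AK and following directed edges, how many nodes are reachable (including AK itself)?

BFS from AK visits: AK, BF, JP, ST, HR, MK, PR, RC, HO, EM, FZ, DY, HV, JK
Reachable nodes: 14 of 20 total.

14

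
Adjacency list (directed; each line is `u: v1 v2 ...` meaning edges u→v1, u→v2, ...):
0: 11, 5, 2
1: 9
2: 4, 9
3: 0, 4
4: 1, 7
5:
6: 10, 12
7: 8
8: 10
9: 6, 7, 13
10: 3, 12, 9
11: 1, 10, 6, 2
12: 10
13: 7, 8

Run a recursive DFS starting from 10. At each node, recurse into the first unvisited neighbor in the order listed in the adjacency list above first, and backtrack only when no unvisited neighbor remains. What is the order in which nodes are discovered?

Visit 10
10 → 3
3 → 0
0 → 11
11 → 1
1 → 9
9 → 6
6 → 12
9 → 7
7 → 8
9 → 13
11 → 2
2 → 4
0 → 5

10, 3, 0, 11, 1, 9, 6, 12, 7, 8, 13, 2, 4, 5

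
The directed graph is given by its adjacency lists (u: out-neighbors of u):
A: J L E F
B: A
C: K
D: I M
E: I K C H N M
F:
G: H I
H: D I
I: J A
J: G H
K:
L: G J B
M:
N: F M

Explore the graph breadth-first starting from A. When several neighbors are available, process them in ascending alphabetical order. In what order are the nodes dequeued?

Visit A; enqueue E, F, J, L → queue [E, F, J, L]
Visit E; enqueue C, H, I, K, M, N → queue [F, J, L, C, H, I, K, M, N]
Visit F → queue [J, L, C, H, I, K, M, N]
Visit J; enqueue G → queue [L, C, H, I, K, M, N, G]
Visit L; enqueue B → queue [C, H, I, K, M, N, G, B]
Visit C → queue [H, I, K, M, N, G, B]
Visit H; enqueue D → queue [I, K, M, N, G, B, D]
Visit I → queue [K, M, N, G, B, D]
Visit K → queue [M, N, G, B, D]
Visit M → queue [N, G, B, D]
Visit N → queue [G, B, D]
Visit G → queue [B, D]
Visit B → queue [D]
Visit D → queue []

A → E → F → J → L → C → H → I → K → M → N → G → B → D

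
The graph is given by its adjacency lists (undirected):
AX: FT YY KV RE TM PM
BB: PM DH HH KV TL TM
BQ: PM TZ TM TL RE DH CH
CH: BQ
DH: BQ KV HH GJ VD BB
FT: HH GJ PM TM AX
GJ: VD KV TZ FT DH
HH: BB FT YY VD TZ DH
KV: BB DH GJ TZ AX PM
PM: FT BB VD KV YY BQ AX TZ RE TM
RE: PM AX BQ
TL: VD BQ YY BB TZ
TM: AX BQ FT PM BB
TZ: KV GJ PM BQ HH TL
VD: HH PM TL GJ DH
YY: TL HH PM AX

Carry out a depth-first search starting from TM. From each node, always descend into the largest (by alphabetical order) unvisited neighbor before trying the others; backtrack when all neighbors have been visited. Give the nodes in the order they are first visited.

TM, PM, YY, TL, VD, HH, TZ, KV, GJ, FT, AX, RE, BQ, DH, BB, CH

Visit TM
TM → PM
PM → YY
YY → TL
TL → VD
VD → HH
HH → TZ
TZ → KV
KV → GJ
GJ → FT
FT → AX
AX → RE
RE → BQ
BQ → DH
DH → BB
BQ → CH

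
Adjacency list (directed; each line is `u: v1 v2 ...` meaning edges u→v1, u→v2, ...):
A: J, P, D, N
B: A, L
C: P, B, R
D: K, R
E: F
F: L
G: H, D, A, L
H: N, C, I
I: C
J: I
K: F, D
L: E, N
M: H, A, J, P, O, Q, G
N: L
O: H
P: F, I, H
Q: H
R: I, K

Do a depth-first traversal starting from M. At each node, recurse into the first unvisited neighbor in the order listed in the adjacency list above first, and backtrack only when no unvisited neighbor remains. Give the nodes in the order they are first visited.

Visit M
M → H
H → N
N → L
L → E
E → F
H → C
C → P
P → I
C → B
B → A
A → J
A → D
D → K
D → R
M → O
M → Q
M → G

M, H, N, L, E, F, C, P, I, B, A, J, D, K, R, O, Q, G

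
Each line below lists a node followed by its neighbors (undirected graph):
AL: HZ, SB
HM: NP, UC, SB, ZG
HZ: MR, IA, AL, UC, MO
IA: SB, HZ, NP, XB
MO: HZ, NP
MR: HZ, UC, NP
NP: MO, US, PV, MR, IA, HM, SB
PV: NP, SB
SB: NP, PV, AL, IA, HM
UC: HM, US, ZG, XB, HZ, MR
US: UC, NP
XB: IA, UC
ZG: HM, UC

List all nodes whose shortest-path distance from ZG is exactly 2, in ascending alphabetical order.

Level 0: ZG
Level 1: HM, UC
Level 2: HZ, MR, NP, SB, US, XB
Level 3: AL, IA, MO, PV

HZ, MR, NP, SB, US, XB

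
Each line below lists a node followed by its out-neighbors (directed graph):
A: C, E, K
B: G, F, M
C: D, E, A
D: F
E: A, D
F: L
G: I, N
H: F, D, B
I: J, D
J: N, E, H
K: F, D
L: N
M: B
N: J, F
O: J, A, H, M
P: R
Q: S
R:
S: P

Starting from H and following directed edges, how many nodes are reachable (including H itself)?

BFS from H visits: H, B, D, F, G, M, L, I, N, J, E, A, C, K
Reachable nodes: 14 of 19 total.

14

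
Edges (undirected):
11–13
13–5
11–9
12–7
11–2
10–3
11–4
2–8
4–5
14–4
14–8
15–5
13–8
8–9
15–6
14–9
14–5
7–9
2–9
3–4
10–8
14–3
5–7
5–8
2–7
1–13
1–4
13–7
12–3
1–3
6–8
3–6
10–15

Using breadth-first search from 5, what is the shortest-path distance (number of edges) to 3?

2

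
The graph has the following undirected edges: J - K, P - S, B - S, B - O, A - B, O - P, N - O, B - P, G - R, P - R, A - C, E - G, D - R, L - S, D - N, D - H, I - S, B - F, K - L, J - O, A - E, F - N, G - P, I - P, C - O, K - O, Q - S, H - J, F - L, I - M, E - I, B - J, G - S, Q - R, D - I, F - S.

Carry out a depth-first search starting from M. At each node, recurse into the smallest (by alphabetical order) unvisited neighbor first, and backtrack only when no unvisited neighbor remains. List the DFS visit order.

M, I, D, H, J, B, A, C, O, K, L, F, N, S, G, E, P, R, Q

Visit M
M → I
I → D
D → H
H → J
J → B
B → A
A → C
C → O
O → K
K → L
L → F
F → N
F → S
S → G
G → E
G → P
P → R
R → Q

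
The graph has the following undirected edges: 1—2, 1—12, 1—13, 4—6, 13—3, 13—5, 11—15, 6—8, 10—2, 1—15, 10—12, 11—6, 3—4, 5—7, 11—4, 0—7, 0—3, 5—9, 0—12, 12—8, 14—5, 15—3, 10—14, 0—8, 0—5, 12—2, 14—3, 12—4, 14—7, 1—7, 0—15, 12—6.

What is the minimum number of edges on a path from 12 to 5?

Level 0: 12
Level 1: 0, 1, 2, 4, 6, 8, 10
Level 2: 3, 5, 7, 11, 13, 14, 15
Level 3: 9
5 first appears at level 2.

2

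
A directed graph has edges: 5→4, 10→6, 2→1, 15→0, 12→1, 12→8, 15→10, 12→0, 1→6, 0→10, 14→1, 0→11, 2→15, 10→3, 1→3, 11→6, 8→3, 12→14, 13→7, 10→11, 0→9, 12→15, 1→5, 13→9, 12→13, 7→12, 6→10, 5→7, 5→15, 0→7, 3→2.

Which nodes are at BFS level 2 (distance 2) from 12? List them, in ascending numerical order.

3, 5, 6, 7, 9, 10, 11

Level 0: 12
Level 1: 0, 1, 8, 13, 14, 15
Level 2: 3, 5, 6, 7, 9, 10, 11
Level 3: 2, 4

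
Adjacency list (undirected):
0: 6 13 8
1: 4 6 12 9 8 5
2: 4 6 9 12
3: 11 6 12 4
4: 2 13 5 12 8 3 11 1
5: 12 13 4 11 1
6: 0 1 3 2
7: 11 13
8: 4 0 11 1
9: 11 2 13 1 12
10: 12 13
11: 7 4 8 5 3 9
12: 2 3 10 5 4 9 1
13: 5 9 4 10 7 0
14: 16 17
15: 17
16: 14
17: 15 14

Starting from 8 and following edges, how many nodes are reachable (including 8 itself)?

BFS from 8 visits: 8, 0, 1, 4, 11, 6, 13, 5, 9, 12, 2, 3, 7, 10
Reachable nodes: 14 of 18 total.

14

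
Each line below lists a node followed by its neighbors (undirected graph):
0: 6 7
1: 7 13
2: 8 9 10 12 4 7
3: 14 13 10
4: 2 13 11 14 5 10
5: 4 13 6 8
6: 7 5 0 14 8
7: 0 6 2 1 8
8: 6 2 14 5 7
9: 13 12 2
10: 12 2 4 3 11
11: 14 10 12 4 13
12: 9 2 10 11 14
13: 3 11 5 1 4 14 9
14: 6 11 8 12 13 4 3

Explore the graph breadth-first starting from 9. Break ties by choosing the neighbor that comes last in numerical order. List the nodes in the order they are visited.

Visit 9; enqueue 13, 12, 2 → queue [13, 12, 2]
Visit 13; enqueue 14, 11, 5, 4, 3, 1 → queue [12, 2, 14, 11, 5, 4, 3, 1]
Visit 12; enqueue 10 → queue [2, 14, 11, 5, 4, 3, 1, 10]
Visit 2; enqueue 8, 7 → queue [14, 11, 5, 4, 3, 1, 10, 8, 7]
Visit 14; enqueue 6 → queue [11, 5, 4, 3, 1, 10, 8, 7, 6]
Visit 11 → queue [5, 4, 3, 1, 10, 8, 7, 6]
Visit 5 → queue [4, 3, 1, 10, 8, 7, 6]
Visit 4 → queue [3, 1, 10, 8, 7, 6]
Visit 3 → queue [1, 10, 8, 7, 6]
Visit 1 → queue [10, 8, 7, 6]
Visit 10 → queue [8, 7, 6]
Visit 8 → queue [7, 6]
Visit 7; enqueue 0 → queue [6, 0]
Visit 6 → queue [0]
Visit 0 → queue []

9, 13, 12, 2, 14, 11, 5, 4, 3, 1, 10, 8, 7, 6, 0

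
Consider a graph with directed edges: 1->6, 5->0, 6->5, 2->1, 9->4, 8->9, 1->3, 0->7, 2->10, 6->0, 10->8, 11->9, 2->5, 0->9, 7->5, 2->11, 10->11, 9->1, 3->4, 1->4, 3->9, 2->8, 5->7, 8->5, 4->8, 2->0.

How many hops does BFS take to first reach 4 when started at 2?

Level 0: 2
Level 1: 0, 1, 5, 8, 10, 11
Level 2: 3, 4, 6, 7, 9
4 first appears at level 2.

2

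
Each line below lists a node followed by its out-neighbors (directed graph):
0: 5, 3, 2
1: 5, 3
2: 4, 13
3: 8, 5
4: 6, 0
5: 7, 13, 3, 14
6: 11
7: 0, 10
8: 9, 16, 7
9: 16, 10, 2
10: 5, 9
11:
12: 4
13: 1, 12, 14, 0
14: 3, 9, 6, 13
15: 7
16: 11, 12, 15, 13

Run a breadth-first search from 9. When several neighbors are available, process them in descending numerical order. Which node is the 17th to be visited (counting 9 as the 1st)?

8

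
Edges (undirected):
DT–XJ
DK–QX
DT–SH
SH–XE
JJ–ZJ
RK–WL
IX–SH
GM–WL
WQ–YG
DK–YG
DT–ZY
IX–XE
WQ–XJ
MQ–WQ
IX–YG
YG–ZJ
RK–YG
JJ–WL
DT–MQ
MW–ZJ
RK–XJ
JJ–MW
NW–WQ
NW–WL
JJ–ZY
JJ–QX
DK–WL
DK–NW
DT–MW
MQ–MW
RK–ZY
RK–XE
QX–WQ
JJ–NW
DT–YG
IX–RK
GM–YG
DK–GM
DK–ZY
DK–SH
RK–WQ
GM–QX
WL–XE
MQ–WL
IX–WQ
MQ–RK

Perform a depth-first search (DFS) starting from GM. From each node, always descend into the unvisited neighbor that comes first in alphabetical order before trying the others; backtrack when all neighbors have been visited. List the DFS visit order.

GM -> DK -> NW -> JJ -> MW -> DT -> MQ -> RK -> IX -> SH -> XE -> WL -> WQ -> QX -> XJ -> YG -> ZJ -> ZY

Visit GM
GM → DK
DK → NW
NW → JJ
JJ → MW
MW → DT
DT → MQ
MQ → RK
RK → IX
IX → SH
SH → XE
XE → WL
IX → WQ
WQ → QX
WQ → XJ
WQ → YG
YG → ZJ
RK → ZY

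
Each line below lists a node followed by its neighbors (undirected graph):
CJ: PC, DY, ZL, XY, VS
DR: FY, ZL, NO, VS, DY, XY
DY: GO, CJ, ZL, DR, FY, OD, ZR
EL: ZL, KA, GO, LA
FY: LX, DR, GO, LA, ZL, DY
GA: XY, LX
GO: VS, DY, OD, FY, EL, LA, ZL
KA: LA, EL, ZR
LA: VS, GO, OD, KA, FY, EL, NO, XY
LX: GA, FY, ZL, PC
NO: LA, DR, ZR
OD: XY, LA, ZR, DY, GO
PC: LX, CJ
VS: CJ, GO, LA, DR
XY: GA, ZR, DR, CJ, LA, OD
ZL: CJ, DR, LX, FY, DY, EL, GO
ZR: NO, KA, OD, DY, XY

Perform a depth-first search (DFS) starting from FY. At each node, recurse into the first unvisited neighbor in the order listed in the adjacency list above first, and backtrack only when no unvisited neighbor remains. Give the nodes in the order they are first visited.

FY, LX, GA, XY, ZR, NO, LA, VS, CJ, PC, DY, GO, OD, EL, ZL, DR, KA

Visit FY
FY → LX
LX → GA
GA → XY
XY → ZR
ZR → NO
NO → LA
LA → VS
VS → CJ
CJ → PC
CJ → DY
DY → GO
GO → OD
GO → EL
EL → ZL
ZL → DR
EL → KA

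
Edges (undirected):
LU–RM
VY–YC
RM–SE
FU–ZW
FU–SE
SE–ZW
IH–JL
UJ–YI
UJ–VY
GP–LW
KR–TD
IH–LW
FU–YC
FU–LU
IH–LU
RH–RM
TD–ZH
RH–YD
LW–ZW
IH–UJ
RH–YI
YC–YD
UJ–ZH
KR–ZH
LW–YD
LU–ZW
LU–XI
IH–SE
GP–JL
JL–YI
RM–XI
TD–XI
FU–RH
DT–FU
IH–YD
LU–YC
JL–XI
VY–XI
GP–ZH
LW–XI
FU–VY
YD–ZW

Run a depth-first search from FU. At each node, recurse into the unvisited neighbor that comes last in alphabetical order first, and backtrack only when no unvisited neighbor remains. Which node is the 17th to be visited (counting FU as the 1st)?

Visit FU
FU → ZW
ZW → YD
YD → YC
YC → VY
VY → XI
XI → TD
TD → ZH
ZH → UJ
UJ → YI
YI → RH
RH → RM
RM → SE
SE → IH
IH → LW
LW → GP
GP → JL
IH → LU
ZH → KR
FU → DT

Visit order: FU, ZW, YD, YC, VY, XI, TD, ZH, UJ, YI, RH, RM, SE, IH, LW, GP, JL, LU, KR, DT

JL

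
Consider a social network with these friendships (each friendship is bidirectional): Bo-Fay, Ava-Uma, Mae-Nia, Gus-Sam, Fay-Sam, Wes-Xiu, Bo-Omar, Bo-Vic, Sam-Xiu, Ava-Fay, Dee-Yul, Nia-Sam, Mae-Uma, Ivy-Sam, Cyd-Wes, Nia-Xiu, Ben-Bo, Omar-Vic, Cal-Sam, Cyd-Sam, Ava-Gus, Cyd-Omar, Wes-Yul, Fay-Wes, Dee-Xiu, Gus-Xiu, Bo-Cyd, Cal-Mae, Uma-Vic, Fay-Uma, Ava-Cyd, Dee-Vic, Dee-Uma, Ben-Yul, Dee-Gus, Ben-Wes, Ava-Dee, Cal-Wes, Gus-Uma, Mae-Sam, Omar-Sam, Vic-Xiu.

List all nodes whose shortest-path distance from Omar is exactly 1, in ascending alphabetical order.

Bo, Cyd, Sam, Vic

Level 0: Omar
Level 1: Bo, Cyd, Sam, Vic
Level 2: Ava, Ben, Cal, Dee, Fay, Gus, Ivy, Mae, Nia, Uma, Wes, Xiu
Level 3: Yul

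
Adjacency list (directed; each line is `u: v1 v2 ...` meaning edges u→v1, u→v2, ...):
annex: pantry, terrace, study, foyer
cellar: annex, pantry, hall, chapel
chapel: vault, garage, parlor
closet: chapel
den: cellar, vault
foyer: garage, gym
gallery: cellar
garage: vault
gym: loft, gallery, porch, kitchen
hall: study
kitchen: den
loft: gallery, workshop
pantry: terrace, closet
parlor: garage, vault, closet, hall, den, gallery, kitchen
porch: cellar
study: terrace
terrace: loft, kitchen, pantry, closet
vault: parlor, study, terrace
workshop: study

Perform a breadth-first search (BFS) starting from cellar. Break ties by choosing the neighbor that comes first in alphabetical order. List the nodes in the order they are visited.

Visit cellar; enqueue annex, chapel, hall, pantry → queue [annex, chapel, hall, pantry]
Visit annex; enqueue foyer, study, terrace → queue [chapel, hall, pantry, foyer, study, terrace]
Visit chapel; enqueue garage, parlor, vault → queue [hall, pantry, foyer, study, terrace, garage, parlor, vault]
Visit hall → queue [pantry, foyer, study, terrace, garage, parlor, vault]
Visit pantry; enqueue closet → queue [foyer, study, terrace, garage, parlor, vault, closet]
Visit foyer; enqueue gym → queue [study, terrace, garage, parlor, vault, closet, gym]
Visit study → queue [terrace, garage, parlor, vault, closet, gym]
Visit terrace; enqueue kitchen, loft → queue [garage, parlor, vault, closet, gym, kitchen, loft]
Visit garage → queue [parlor, vault, closet, gym, kitchen, loft]
Visit parlor; enqueue den, gallery → queue [vault, closet, gym, kitchen, loft, den, gallery]
Visit vault → queue [closet, gym, kitchen, loft, den, gallery]
Visit closet → queue [gym, kitchen, loft, den, gallery]
Visit gym; enqueue porch → queue [kitchen, loft, den, gallery, porch]
Visit kitchen → queue [loft, den, gallery, porch]
Visit loft; enqueue workshop → queue [den, gallery, porch, workshop]
Visit den → queue [gallery, porch, workshop]
Visit gallery → queue [porch, workshop]
Visit porch → queue [workshop]
Visit workshop → queue []

cellar → annex → chapel → hall → pantry → foyer → study → terrace → garage → parlor → vault → closet → gym → kitchen → loft → den → gallery → porch → workshop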